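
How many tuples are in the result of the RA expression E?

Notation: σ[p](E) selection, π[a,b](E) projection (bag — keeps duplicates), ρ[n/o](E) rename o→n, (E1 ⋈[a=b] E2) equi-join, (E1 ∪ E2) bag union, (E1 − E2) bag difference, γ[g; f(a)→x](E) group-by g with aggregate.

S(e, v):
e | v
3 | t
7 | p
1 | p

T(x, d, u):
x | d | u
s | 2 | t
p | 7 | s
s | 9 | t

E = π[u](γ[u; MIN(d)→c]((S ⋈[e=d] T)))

Per-node cardinality:
  S → 3
  T → 3
  (S ⋈[e=d] T) → 1
  γ[u; MIN(d)→c]((S ⋈[e=d] T)) → 1
  π[u](γ[u; MIN(d)→c]((S ⋈[e=d] T))) → 1

|E| = 1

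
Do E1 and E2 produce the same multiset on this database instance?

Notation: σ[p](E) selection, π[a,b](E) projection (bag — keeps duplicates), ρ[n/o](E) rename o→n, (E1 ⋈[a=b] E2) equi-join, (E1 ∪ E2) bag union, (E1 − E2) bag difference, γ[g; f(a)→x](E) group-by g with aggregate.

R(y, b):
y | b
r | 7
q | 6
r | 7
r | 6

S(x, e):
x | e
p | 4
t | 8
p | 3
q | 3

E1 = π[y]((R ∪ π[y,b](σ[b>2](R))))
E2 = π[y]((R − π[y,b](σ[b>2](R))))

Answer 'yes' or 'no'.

E1 subexpression sizes:
  R → 4
  R → 4
  σ[b>2](R) → 4
  π[y,b](σ[b>2](R)) → 4
  (R ∪ π[y,b](σ[b>2](R))) → 8
  π[y]((R ∪ π[y,b](σ[b>2](R)))) → 8
E2 subexpression sizes:
  R → 4
  R → 4
  σ[b>2](R) → 4
  π[y,b](σ[b>2](R)) → 4
  (R − π[y,b](σ[b>2](R))) → 0
  π[y]((R − π[y,b](σ[b>2](R)))) → 0

E1 result:
y
q
q
r
r
r
r
r
r
E2 result:
y
(0 rows)
Witness: ('q',) appears 2× in E1 but 0× in E2.

no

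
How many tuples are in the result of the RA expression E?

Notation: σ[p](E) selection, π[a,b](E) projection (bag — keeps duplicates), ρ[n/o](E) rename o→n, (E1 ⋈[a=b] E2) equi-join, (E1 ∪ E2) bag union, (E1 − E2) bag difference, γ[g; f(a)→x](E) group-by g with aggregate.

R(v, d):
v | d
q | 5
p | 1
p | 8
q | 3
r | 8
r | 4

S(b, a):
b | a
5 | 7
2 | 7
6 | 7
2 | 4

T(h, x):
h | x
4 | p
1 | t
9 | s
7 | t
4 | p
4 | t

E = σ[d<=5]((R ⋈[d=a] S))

Stepwise |·|:
  R → 6
  S → 4
  (R ⋈[d=a] S) → 1
  σ[d<=5]((R ⋈[d=a] S)) → 1

|E| = 1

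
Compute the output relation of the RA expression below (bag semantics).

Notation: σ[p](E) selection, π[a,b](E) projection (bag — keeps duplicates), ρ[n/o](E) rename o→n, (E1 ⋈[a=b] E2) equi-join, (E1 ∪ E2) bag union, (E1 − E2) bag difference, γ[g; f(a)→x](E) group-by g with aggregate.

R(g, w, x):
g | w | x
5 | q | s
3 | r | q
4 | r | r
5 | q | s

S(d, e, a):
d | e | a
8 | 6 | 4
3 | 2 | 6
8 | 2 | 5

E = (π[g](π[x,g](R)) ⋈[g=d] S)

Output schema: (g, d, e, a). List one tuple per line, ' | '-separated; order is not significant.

Stepwise |·|:
  R → 4
  π[x,g](R) → 4
  π[g](π[x,g](R)) → 4
  S → 3
  (π[g](π[x,g](R)) ⋈[g=d] S) → 1

== RESULT ==
g | d | e | a
3 | 3 | 2 | 6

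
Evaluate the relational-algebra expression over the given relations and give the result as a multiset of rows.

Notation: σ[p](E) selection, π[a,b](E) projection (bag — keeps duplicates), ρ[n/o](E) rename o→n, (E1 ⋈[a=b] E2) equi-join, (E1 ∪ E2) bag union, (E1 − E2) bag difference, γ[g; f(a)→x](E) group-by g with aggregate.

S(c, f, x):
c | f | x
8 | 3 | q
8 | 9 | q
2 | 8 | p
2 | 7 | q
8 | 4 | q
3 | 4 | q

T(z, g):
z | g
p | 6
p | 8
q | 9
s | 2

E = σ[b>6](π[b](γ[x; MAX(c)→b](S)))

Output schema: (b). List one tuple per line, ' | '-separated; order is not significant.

Row counts bottom-up:
  S → 6
  γ[x; MAX(c)→b](S) → 2
  π[b](γ[x; MAX(c)→b](S)) → 2
  σ[b>6](π[b](γ[x; MAX(c)→b](S))) → 1

== RESULT ==
b
8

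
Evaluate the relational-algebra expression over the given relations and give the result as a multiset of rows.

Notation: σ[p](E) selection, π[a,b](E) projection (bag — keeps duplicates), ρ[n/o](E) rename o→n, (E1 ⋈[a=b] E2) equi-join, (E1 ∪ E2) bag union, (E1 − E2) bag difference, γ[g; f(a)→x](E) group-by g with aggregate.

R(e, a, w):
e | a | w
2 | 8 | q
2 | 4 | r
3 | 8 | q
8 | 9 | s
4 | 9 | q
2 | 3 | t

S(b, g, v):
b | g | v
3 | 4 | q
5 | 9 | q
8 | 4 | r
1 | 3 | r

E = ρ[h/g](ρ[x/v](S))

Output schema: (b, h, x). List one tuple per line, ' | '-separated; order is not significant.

Stepwise |·|:
  S → 4
  ρ[x/v](S) → 4
  ρ[h/g](ρ[x/v](S)) → 4

== RESULT ==
b | h | x
1 | 3 | r
3 | 4 | q
5 | 9 | q
8 | 4 | r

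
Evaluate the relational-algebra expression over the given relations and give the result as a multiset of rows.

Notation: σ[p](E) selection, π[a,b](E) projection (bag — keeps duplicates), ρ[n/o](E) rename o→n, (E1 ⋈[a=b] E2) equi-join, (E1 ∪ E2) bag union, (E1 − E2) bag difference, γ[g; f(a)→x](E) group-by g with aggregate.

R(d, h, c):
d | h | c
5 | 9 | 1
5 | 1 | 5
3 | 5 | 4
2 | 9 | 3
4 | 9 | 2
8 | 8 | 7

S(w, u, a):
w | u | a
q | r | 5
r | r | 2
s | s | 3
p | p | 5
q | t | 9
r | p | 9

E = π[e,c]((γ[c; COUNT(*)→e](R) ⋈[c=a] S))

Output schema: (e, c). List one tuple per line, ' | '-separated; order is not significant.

Per-node cardinality:
  R → 6
  γ[c; COUNT(*)→e](R) → 6
  S → 6
  (γ[c; COUNT(*)→e](R) ⋈[c=a] S) → 4
  π[e,c]((γ[c; COUNT(*)→e](R) ⋈[c=a] S)) → 4

== RESULT ==
e | c
1 | 2
1 | 3
1 | 5
1 | 5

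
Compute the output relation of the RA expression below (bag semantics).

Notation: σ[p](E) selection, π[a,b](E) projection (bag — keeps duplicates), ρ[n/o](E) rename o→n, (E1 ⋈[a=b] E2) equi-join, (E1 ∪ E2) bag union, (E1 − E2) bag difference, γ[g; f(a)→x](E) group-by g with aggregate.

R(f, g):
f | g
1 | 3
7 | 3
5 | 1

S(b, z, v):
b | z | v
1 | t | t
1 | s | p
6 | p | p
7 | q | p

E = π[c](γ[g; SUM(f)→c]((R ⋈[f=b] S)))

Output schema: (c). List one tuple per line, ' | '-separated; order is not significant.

Stepwise |·|:
  R → 3
  S → 4
  (R ⋈[f=b] S) → 3
  γ[g; SUM(f)→c]((R ⋈[f=b] S)) → 1
  π[c](γ[g; SUM(f)→c]((R ⋈[f=b] S))) → 1

== RESULT ==
c
9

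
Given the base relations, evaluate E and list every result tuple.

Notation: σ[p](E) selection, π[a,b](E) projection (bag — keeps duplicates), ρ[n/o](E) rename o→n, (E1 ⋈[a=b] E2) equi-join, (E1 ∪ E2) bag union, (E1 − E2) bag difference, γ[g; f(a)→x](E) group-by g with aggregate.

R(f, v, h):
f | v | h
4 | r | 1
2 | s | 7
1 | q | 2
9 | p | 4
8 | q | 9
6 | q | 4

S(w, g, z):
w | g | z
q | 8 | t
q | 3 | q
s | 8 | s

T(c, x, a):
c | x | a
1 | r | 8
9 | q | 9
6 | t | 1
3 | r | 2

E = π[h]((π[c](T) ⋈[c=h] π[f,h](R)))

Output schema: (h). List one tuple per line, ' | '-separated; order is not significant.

Stepwise |·|:
  T → 4
  π[c](T) → 4
  R → 6
  π[f,h](R) → 6
  (π[c](T) ⋈[c=h] π[f,h](R)) → 2
  π[h]((π[c](T) ⋈[c=h] π[f,h](R))) → 2

== RESULT ==
h
1
9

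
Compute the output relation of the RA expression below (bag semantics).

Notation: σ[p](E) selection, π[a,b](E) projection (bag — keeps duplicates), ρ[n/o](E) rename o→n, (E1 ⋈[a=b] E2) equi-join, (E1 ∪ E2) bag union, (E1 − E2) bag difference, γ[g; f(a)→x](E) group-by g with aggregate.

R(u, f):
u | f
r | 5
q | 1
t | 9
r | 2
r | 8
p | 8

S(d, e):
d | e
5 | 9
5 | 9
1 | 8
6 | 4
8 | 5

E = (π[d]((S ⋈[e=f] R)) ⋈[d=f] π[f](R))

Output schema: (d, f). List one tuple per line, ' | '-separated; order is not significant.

Row counts bottom-up:
  S → 5
  R → 6
  (S ⋈[e=f] R) → 5
  π[d]((S ⋈[e=f] R)) → 5
  R → 6
  π[f](R) → 6
  (π[d]((S ⋈[e=f] R)) ⋈[d=f] π[f](R)) → 6

== RESULT ==
d | f
1 | 1
1 | 1
5 | 5
5 | 5
8 | 8
8 | 8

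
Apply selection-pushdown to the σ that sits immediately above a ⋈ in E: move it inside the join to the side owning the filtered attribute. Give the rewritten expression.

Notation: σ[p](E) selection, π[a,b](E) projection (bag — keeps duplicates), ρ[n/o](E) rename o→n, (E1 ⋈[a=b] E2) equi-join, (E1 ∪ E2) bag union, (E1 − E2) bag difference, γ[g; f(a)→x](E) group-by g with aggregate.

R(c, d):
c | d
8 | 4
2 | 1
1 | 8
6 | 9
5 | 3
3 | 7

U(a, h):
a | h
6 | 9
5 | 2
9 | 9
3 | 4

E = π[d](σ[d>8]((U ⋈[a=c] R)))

σ filters on d, owned by the right side.
E' = π[d]((U ⋈[a=c] σ[d>8](R)))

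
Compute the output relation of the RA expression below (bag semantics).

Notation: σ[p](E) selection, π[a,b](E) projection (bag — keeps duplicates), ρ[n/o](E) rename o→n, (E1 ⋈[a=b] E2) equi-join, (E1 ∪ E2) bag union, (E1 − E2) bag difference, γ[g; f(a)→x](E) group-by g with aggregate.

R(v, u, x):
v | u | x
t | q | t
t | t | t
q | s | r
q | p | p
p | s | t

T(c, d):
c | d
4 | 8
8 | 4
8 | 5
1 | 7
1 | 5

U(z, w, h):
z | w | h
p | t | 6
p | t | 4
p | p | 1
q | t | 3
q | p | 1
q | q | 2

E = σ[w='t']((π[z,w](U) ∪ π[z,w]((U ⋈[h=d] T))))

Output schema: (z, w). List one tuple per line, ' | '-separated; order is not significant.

Subexpression sizes:
  U → 6
  π[z,w](U) → 6
  U → 6
  T → 5
  (U ⋈[h=d] T) → 1
  π[z,w]((U ⋈[h=d] T)) → 1
  (π[z,w](U) ∪ π[z,w]((U ⋈[h=d] T))) → 7
  σ[w='t']((π[z,w](U) ∪ π[z,w]((U ⋈[h=d] T)))) → 4

== RESULT ==
z | w
p | t
p | t
p | t
q | t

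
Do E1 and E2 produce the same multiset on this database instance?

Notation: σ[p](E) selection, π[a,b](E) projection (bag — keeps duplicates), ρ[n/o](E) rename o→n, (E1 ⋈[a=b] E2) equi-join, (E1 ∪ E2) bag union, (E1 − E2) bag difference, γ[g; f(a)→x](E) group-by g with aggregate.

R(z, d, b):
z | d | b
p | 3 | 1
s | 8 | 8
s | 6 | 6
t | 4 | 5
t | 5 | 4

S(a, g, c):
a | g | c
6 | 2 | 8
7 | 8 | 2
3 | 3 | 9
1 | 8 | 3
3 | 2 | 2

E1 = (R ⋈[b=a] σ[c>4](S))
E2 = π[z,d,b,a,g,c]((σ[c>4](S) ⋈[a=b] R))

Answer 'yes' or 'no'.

E1 stepwise |·|:
  R → 5
  S → 5
  σ[c>4](S) → 2
  (R ⋈[b=a] σ[c>4](S)) → 1
E2 stepwise |·|:
  S → 5
  σ[c>4](S) → 2
  R → 5
  (σ[c>4](S) ⋈[a=b] R) → 1
  π[z,d,b,a,g,c]((σ[c>4](S) ⋈[a=b] R)) → 1

E1 and E2 produce the same multiset:
z | d | b | a | g | c
s | 6 | 6 | 6 | 2 | 8

yes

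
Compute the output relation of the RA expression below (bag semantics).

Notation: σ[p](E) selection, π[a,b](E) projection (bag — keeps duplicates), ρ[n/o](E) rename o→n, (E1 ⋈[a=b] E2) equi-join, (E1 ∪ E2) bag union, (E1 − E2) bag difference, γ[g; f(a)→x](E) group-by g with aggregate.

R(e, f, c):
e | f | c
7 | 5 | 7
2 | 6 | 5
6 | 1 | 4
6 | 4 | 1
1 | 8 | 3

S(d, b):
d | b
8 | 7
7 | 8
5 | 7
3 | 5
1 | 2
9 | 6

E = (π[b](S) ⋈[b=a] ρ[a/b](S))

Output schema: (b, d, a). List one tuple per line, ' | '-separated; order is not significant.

Per-node cardinality:
  S → 6
  π[b](S) → 6
  S → 6
  ρ[a/b](S) → 6
  (π[b](S) ⋈[b=a] ρ[a/b](S)) → 8

== RESULT ==
b | d | a
2 | 1 | 2
5 | 3 | 5
6 | 9 | 6
7 | 5 | 7
7 | 5 | 7
7 | 8 | 7
7 | 8 | 7
8 | 7 | 8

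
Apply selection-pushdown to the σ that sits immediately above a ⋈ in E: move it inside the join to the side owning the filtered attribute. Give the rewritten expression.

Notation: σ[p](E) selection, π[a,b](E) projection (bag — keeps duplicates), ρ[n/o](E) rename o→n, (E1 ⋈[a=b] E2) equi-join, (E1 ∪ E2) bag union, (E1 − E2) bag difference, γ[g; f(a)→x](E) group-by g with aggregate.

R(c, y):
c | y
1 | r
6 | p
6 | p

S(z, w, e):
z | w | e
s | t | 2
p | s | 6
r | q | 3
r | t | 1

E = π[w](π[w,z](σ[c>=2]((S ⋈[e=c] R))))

σ filters on c, owned by the right side.
E' = π[w](π[w,z]((S ⋈[e=c] σ[c>=2](R))))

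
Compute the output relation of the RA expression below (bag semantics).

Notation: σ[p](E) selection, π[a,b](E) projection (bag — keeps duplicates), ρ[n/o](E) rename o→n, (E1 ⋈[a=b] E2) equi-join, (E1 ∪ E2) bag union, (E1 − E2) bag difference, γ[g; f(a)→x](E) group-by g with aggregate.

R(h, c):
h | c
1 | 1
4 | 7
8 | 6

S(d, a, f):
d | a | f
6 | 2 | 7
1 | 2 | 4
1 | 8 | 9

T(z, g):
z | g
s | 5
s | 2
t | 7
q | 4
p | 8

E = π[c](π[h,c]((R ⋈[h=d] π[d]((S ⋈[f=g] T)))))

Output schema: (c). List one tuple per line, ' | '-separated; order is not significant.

Per-node cardinality:
  R → 3
  S → 3
  T → 5
  (S ⋈[f=g] T) → 2
  π[d]((S ⋈[f=g] T)) → 2
  (R ⋈[h=d] π[d]((S ⋈[f=g] T))) → 1
  π[h,c]((R ⋈[h=d] π[d]((S ⋈[f=g] T)))) → 1
  π[c](π[h,c]((R ⋈[h=d] π[d]((S ⋈[f=g] T))))) → 1

== RESULT ==
c
1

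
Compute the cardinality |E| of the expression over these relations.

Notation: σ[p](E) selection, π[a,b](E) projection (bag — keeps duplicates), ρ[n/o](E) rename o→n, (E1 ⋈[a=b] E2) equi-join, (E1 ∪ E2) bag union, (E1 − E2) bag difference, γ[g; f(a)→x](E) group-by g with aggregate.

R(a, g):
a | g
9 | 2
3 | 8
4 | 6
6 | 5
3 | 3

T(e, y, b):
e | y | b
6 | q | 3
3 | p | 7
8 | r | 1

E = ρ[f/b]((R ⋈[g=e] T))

Row counts bottom-up:
  R → 5
  T → 3
  (R ⋈[g=e] T) → 3
  ρ[f/b]((R ⋈[g=e] T)) → 3

|E| = 3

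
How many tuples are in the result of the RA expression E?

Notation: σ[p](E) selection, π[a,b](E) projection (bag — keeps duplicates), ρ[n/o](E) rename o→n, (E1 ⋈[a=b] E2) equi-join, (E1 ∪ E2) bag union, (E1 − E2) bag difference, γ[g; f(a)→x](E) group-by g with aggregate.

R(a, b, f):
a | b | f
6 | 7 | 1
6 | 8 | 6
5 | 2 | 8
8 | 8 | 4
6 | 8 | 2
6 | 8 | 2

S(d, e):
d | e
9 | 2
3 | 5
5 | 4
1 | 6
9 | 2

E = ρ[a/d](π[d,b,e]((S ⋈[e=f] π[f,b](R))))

Stepwise |·|:
  S → 5
  R → 6
  π[f,b](R) → 6
  (S ⋈[e=f] π[f,b](R)) → 6
  π[d,b,e]((S ⋈[e=f] π[f,b](R))) → 6
  ρ[a/d](π[d,b,e]((S ⋈[e=f] π[f,b](R)))) → 6

|E| = 6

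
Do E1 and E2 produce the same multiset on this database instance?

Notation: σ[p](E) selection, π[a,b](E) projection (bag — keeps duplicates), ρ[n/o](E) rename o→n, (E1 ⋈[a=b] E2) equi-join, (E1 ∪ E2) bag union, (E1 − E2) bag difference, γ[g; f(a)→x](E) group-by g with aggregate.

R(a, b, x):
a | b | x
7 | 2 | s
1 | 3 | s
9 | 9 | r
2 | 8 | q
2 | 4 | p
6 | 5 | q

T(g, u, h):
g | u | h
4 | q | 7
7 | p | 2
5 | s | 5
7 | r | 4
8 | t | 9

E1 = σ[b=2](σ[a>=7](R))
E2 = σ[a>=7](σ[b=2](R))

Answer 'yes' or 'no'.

E1 per-node cardinality:
  R → 6
  σ[a>=7](R) → 2
  σ[b=2](σ[a>=7](R)) → 1
E2 per-node cardinality:
  R → 6
  σ[b=2](R) → 1
  σ[a>=7](σ[b=2](R)) → 1

E1 and E2 produce the same multiset:
a | b | x
7 | 2 | s

yes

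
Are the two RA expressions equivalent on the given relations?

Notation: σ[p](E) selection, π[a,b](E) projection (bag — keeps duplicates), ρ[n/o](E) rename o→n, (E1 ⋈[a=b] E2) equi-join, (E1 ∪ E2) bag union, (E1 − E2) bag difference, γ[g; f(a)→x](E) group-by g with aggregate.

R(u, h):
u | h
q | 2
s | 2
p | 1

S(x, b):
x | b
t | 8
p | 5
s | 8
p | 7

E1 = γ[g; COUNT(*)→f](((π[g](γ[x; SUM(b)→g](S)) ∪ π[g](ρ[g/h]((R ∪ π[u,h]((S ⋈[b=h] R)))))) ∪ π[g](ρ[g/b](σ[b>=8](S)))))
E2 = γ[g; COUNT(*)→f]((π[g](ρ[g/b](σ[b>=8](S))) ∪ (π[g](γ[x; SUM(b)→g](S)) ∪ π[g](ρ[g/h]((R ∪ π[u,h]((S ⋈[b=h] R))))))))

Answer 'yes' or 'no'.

E1 subexpression sizes:
  S → 4
  γ[x; SUM(b)→g](S) → 3
  π[g](γ[x; SUM(b)→g](S)) → 3
  R → 3
  S → 4
  R → 3
  (S ⋈[b=h] R) → 0
  π[u,h]((S ⋈[b=h] R)) → 0
  (R ∪ π[u,h]((S ⋈[b=h] R))) → 3
  ρ[g/h]((R ∪ π[u,h]((S ⋈[b=h] R)))) → 3
  π[g](ρ[g/h]((R ∪ π[u,h]((S ⋈[b=h] R))))) → 3
  (π[g](γ[x; SUM(b)→g](S)) ∪ π[g](ρ[g/h]((R ∪ π[u,h]((S ⋈[b=h] R)))))) → 6
  S → 4
  σ[b>=8](S) → 2
  ρ[g/b](σ[b>=8](S)) → 2
  π[g](ρ[g/b](σ[b>=8](S))) → 2
  ((π[g](γ[x; SUM(b)→g](S)) ∪ π[g](ρ[g/h]((R ∪ π[u,h]((S ⋈[b=h] R)))))) ∪ π[g](ρ[g/b](σ[b>=8](S)))) → 8
  γ[g; COUNT(*)→f](((π[g](γ[x; SUM(b)→g](S)) ∪ π[g](ρ[g/h]((R ∪ π[u,h]((S ⋈[b=h] R)))))) ∪ π[g](ρ[g/b](σ[b>=8](S))))) → 4
E2 subexpression sizes:
  S → 4
  σ[b>=8](S) → 2
  ρ[g/b](σ[b>=8](S)) → 2
  π[g](ρ[g/b](σ[b>=8](S))) → 2
  S → 4
  γ[x; SUM(b)→g](S) → 3
  π[g](γ[x; SUM(b)→g](S)) → 3
  R → 3
  S → 4
  R → 3
  (S ⋈[b=h] R) → 0
  π[u,h]((S ⋈[b=h] R)) → 0
  (R ∪ π[u,h]((S ⋈[b=h] R))) → 3
  ρ[g/h]((R ∪ π[u,h]((S ⋈[b=h] R)))) → 3
  π[g](ρ[g/h]((R ∪ π[u,h]((S ⋈[b=h] R))))) → 3
  (π[g](γ[x; SUM(b)→g](S)) ∪ π[g](ρ[g/h]((R ∪ π[u,h]((S ⋈[b=h] R)))))) → 6
  (π[g](ρ[g/b](σ[b>=8](S))) ∪ (π[g](γ[x; SUM(b)→g](S)) ∪ π[g](ρ[g/h]((R ∪ π[u,h]((S ⋈[b=h] R))))))) → 8
  γ[g; COUNT(*)→f]((π[g](ρ[g/b](σ[b>=8](S))) ∪ (π[g](γ[x; SUM(b)→g](S)) ∪ π[g](ρ[g/h]((R ∪ π[u,h]((S ⋈[b=h] R)))))))) → 4

E1 and E2 produce the same multiset:
g | f
1 | 1
2 | 2
8 | 4
12 | 1

yes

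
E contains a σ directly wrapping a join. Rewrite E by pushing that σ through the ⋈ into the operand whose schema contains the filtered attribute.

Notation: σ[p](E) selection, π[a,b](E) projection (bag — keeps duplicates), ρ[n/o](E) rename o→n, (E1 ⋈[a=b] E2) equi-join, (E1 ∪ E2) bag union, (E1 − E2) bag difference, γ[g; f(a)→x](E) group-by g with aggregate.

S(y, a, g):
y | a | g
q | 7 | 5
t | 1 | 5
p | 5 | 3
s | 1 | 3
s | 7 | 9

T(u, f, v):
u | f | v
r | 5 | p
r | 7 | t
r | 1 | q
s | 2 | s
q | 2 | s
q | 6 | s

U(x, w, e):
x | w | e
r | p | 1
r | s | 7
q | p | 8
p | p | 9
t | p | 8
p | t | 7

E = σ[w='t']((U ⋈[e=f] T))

σ filters on w, owned by the left side.
E' = (σ[w='t'](U) ⋈[e=f] T)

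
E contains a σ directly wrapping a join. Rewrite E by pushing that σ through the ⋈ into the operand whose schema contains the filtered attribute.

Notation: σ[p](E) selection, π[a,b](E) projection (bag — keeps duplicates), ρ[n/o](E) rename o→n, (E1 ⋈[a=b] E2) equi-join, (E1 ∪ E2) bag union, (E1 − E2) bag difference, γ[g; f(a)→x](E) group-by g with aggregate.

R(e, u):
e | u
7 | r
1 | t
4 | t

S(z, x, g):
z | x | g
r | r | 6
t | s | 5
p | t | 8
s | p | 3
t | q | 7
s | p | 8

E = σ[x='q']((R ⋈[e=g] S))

σ filters on x, owned by the right side.
E' = (R ⋈[e=g] σ[x='q'](S))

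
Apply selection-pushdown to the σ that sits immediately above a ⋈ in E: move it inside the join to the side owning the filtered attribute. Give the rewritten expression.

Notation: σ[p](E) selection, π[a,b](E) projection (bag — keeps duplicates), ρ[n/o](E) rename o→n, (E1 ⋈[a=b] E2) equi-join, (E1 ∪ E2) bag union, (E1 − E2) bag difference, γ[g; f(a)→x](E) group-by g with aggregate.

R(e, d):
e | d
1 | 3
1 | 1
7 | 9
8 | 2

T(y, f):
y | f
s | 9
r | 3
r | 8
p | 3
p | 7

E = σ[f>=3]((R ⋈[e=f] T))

σ filters on f, owned by the right side.
E' = (R ⋈[e=f] σ[f>=3](T))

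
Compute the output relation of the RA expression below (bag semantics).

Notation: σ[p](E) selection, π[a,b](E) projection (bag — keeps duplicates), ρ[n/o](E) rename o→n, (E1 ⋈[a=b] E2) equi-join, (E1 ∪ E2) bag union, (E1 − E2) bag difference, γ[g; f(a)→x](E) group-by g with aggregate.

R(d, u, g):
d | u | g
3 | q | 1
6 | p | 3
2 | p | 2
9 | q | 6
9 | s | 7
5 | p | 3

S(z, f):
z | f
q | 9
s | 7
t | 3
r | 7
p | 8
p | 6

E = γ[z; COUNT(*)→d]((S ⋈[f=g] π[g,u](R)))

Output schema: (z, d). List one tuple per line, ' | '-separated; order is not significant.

Row counts bottom-up:
  S → 6
  R → 6
  π[g,u](R) → 6
  (S ⋈[f=g] π[g,u](R)) → 5
  γ[z; COUNT(*)→d]((S ⋈[f=g] π[g,u](R))) → 4

== RESULT ==
z | d
p | 1
r | 1
s | 1
t | 2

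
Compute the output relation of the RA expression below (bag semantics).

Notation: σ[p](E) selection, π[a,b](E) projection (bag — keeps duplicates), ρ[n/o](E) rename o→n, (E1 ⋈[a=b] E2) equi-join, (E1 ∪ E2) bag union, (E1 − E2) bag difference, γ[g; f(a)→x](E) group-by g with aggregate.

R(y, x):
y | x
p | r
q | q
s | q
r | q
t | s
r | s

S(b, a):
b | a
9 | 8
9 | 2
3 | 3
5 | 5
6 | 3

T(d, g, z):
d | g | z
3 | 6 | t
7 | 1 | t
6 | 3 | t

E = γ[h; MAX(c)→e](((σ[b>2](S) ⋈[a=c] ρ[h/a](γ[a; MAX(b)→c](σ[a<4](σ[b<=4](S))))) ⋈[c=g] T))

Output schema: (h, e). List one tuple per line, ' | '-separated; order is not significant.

Row counts bottom-up:
  S → 5
  σ[b>2](S) → 5
  S → 5
  σ[b<=4](S) → 1
  σ[a<4](σ[b<=4](S)) → 1
  γ[a; MAX(b)→c](σ[a<4](σ[b<=4](S))) → 1
  ρ[h/a](γ[a; MAX(b)→c](σ[a<4](σ[b<=4](S)))) → 1
  (σ[b>2](S) ⋈[a=c] ρ[h/a](γ[a; MAX(b)→c](σ[a<4](σ[b<=4](S))))) → 2
  T → 3
  ((σ[b>2](S) ⋈[a=c] ρ[h/a](γ[a; MAX(b)→c](σ[a<4](σ[b<=4](S))))) ⋈[c=g] T) → 2
  γ[h; MAX(c)→e](((σ[b>2](S) ⋈[a=c] ρ[h/a](γ[a; MAX(b)→c](σ[a<4](σ[b<=4](S))))) ⋈[c=g] T)) → 1

== RESULT ==
h | e
3 | 3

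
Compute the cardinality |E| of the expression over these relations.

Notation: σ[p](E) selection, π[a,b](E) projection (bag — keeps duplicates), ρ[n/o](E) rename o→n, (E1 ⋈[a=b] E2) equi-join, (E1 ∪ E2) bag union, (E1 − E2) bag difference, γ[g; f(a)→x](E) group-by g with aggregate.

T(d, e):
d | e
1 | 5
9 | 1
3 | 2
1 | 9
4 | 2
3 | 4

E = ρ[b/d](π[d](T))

Stepwise |·|:
  T → 6
  π[d](T) → 6
  ρ[b/d](π[d](T)) → 6

|E| = 6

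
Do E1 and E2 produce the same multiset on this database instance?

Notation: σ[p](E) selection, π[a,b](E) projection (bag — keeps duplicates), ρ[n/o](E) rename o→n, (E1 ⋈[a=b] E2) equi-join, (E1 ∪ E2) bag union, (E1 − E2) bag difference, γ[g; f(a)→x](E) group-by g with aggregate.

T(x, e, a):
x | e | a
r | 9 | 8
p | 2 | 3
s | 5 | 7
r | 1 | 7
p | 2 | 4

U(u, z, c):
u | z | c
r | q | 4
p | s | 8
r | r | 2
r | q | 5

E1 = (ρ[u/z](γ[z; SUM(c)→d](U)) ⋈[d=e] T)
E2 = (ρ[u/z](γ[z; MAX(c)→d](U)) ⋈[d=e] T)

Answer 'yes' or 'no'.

E1 subexpression sizes:
  U → 4
  γ[z; SUM(c)→d](U) → 3
  ρ[u/z](γ[z; SUM(c)→d](U)) → 3
  T → 5
  (ρ[u/z](γ[z; SUM(c)→d](U)) ⋈[d=e] T) → 3
E2 subexpression sizes:
  U → 4
  γ[z; MAX(c)→d](U) → 3
  ρ[u/z](γ[z; MAX(c)→d](U)) → 3
  T → 5
  (ρ[u/z](γ[z; MAX(c)→d](U)) ⋈[d=e] T) → 3

E1 result:
u | d | x | e | a
q | 9 | r | 9 | 8
r | 2 | p | 2 | 3
r | 2 | p | 2 | 4
E2 result:
u | d | x | e | a
q | 5 | s | 5 | 7
r | 2 | p | 2 | 3
r | 2 | p | 2 | 4
Witness: ('q', 9, 'r', 9, 8) appears 1× in E1 but 0× in E2.

no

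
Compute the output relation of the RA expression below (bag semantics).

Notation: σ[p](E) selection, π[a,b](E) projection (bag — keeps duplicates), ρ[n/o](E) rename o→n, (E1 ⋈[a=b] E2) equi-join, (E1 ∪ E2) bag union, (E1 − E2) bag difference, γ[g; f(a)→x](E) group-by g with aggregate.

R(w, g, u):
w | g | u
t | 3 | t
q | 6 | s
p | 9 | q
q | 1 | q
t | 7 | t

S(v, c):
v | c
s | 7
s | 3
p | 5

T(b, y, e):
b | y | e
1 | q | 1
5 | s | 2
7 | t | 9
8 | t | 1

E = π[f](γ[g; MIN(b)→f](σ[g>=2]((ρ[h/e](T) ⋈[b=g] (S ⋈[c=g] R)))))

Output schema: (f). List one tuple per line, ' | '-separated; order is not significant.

Stepwise |·|:
  T → 4
  ρ[h/e](T) → 4
  S → 3
  R → 5
  (S ⋈[c=g] R) → 2
  (ρ[h/e](T) ⋈[b=g] (S ⋈[c=g] R)) → 1
  σ[g>=2]((ρ[h/e](T) ⋈[b=g] (S ⋈[c=g] R))) → 1
  γ[g; MIN(b)→f](σ[g>=2]((ρ[h/e](T) ⋈[b=g] (S ⋈[c=g] R)))) → 1
  π[f](γ[g; MIN(b)→f](σ[g>=2]((ρ[h/e](T) ⋈[b=g] (S ⋈[c=g] R))))) → 1

== RESULT ==
f
7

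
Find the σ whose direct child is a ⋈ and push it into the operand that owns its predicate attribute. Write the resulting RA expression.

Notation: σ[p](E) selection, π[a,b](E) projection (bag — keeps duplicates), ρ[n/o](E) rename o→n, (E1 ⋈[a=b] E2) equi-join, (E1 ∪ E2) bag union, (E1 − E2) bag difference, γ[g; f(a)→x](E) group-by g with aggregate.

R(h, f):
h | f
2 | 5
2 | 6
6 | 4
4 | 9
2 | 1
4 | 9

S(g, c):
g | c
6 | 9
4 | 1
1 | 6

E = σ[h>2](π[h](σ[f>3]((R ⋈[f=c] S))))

σ filters on f, owned by the left side.
E' = σ[h>2](π[h]((σ[f>3](R) ⋈[f=c] S)))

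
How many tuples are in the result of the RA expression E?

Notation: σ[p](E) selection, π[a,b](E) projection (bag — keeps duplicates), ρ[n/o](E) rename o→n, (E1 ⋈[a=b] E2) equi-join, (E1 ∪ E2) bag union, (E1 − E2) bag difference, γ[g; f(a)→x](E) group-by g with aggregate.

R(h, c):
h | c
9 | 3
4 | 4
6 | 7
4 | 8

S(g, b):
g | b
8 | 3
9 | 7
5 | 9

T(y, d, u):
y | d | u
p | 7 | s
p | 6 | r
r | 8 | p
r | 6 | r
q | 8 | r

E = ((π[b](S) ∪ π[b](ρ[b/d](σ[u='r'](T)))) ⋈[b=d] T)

Subexpression sizes:
  S → 3
  π[b](S) → 3
  T → 5
  σ[u='r'](T) → 3
  ρ[b/d](σ[u='r'](T)) → 3
  π[b](ρ[b/d](σ[u='r'](T))) → 3
  (π[b](S) ∪ π[b](ρ[b/d](σ[u='r'](T)))) → 6
  T → 5
  ((π[b](S) ∪ π[b](ρ[b/d](σ[u='r'](T)))) ⋈[b=d] T) → 7

|E| = 7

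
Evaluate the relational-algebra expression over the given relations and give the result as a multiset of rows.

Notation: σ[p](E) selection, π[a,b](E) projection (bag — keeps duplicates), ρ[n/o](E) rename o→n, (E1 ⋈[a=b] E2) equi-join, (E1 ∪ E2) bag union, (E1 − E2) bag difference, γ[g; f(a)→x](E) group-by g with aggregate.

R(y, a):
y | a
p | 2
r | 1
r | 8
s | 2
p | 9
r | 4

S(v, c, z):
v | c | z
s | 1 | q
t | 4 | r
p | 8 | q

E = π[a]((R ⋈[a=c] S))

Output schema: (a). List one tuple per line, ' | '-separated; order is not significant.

Stepwise |·|:
  R → 6
  S → 3
  (R ⋈[a=c] S) → 3
  π[a]((R ⋈[a=c] S)) → 3

== RESULT ==
a
1
4
8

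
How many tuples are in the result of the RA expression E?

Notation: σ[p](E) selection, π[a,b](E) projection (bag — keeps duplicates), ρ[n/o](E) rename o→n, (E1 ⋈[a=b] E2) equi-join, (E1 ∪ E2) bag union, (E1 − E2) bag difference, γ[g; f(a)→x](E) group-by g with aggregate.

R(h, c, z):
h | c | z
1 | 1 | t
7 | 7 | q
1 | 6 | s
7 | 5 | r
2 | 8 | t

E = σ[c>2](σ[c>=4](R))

Row counts bottom-up:
  R → 5
  σ[c>=4](R) → 4
  σ[c>2](σ[c>=4](R)) → 4

|E| = 4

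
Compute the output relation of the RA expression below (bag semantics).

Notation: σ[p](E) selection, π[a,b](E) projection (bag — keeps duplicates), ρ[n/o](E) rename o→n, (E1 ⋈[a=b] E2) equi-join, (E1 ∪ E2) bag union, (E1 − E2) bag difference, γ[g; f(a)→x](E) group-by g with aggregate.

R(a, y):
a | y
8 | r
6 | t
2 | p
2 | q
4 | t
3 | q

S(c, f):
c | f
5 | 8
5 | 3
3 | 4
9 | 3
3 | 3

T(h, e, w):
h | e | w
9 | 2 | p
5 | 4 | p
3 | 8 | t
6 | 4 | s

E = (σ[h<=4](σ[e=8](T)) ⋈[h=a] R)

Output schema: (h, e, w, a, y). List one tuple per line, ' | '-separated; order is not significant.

Row counts bottom-up:
  T → 4
  σ[e=8](T) → 1
  σ[h<=4](σ[e=8](T)) → 1
  R → 6
  (σ[h<=4](σ[e=8](T)) ⋈[h=a] R) → 1

== RESULT ==
h | e | w | a | y
3 | 8 | t | 3 | q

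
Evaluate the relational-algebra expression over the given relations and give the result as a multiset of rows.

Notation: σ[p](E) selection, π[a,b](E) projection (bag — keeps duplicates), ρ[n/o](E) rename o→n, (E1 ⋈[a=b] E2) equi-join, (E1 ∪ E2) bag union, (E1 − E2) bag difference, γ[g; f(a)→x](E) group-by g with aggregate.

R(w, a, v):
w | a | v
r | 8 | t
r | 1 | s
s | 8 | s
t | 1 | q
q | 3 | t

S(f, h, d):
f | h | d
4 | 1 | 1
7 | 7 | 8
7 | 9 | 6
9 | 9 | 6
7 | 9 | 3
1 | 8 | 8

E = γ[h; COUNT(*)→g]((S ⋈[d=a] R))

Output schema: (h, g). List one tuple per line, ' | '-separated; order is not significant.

Stepwise |·|:
  S → 6
  R → 5
  (S ⋈[d=a] R) → 7
  γ[h; COUNT(*)→g]((S ⋈[d=a] R)) → 4

== RESULT ==
h | g
1 | 2
7 | 2
8 | 2
9 | 1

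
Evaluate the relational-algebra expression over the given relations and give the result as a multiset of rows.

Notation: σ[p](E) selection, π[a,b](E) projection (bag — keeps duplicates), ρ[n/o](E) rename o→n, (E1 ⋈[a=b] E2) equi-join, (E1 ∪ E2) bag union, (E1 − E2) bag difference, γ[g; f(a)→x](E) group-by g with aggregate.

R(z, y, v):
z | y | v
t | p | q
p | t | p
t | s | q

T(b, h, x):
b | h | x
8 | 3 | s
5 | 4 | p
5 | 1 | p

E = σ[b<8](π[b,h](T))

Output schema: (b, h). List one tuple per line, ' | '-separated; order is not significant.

Row counts bottom-up:
  T → 3
  π[b,h](T) → 3
  σ[b<8](π[b,h](T)) → 2

== RESULT ==
b | h
5 | 1
5 | 4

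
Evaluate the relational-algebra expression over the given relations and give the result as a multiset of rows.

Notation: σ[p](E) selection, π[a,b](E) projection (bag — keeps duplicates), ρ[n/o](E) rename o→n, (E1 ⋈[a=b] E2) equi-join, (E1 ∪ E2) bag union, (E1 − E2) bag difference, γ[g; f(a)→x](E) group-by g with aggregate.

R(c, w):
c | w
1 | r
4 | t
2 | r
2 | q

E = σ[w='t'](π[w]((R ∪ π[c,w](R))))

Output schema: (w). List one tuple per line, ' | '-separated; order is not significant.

Stepwise |·|:
  R → 4
  R → 4
  π[c,w](R) → 4
  (R ∪ π[c,w](R)) → 8
  π[w]((R ∪ π[c,w](R))) → 8
  σ[w='t'](π[w]((R ∪ π[c,w](R)))) → 2

== RESULT ==
w
t
t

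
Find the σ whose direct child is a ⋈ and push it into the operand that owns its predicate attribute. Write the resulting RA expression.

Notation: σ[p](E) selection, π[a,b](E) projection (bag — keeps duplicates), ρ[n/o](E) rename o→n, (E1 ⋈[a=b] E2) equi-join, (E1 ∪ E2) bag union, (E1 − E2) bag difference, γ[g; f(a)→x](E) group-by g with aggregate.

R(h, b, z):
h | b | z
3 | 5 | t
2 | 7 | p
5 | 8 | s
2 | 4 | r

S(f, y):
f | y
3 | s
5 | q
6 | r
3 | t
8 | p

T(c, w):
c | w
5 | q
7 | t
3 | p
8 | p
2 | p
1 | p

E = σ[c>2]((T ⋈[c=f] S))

σ filters on c, owned by the left side.
E' = (σ[c>2](T) ⋈[c=f] S)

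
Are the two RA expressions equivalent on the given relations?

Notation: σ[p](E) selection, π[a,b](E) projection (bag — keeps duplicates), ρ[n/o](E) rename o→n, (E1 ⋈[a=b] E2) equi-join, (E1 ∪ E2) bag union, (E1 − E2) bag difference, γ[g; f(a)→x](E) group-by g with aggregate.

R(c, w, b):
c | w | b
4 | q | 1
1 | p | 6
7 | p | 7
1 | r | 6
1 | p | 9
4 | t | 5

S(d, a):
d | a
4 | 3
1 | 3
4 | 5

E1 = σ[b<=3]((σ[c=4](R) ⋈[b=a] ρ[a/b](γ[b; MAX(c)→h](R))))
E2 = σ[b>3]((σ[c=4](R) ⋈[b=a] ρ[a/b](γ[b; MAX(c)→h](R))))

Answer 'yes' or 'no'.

E1 subexpression sizes:
  R → 6
  σ[c=4](R) → 2
  R → 6
  γ[b; MAX(c)→h](R) → 5
  ρ[a/b](γ[b; MAX(c)→h](R)) → 5
  (σ[c=4](R) ⋈[b=a] ρ[a/b](γ[b; MAX(c)→h](R))) → 2
  σ[b<=3]((σ[c=4](R) ⋈[b=a] ρ[a/b](γ[b; MAX(c)→h](R)))) → 1
E2 subexpression sizes:
  R → 6
  σ[c=4](R) → 2
  R → 6
  γ[b; MAX(c)→h](R) → 5
  ρ[a/b](γ[b; MAX(c)→h](R)) → 5
  (σ[c=4](R) ⋈[b=a] ρ[a/b](γ[b; MAX(c)→h](R))) → 2
  σ[b>3]((σ[c=4](R) ⋈[b=a] ρ[a/b](γ[b; MAX(c)→h](R)))) → 1

E1 result:
c | w | b | a | h
4 | q | 1 | 1 | 4
E2 result:
c | w | b | a | h
4 | t | 5 | 5 | 4
Witness: (4, 'q', 1, 1, 4) appears 1× in E1 but 0× in E2.

no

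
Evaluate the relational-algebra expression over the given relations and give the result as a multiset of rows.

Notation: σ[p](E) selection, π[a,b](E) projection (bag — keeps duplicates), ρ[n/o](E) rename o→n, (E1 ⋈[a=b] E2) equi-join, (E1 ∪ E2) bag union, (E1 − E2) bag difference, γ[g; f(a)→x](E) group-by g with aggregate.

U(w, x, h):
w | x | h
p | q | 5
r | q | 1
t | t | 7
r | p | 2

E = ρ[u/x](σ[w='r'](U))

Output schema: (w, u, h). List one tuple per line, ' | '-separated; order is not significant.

Stepwise |·|:
  U → 4
  σ[w='r'](U) → 2
  ρ[u/x](σ[w='r'](U)) → 2

== RESULT ==
w | u | h
r | p | 2
r | q | 1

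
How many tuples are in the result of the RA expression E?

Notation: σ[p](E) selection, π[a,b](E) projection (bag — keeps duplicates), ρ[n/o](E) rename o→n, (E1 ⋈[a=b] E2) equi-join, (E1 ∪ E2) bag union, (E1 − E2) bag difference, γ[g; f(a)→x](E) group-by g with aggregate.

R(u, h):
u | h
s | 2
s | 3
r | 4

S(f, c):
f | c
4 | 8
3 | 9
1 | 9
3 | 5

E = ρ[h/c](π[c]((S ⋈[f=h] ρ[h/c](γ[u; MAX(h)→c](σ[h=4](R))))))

Row counts bottom-up:
  S → 4
  R → 3
  σ[h=4](R) → 1
  γ[u; MAX(h)→c](σ[h=4](R)) → 1
  ρ[h/c](γ[u; MAX(h)→c](σ[h=4](R))) → 1
  (S ⋈[f=h] ρ[h/c](γ[u; MAX(h)→c](σ[h=4](R)))) → 1
  π[c]((S ⋈[f=h] ρ[h/c](γ[u; MAX(h)→c](σ[h=4](R))))) → 1
  ρ[h/c](π[c]((S ⋈[f=h] ρ[h/c](γ[u; MAX(h)→c](σ[h=4](R)))))) → 1

|E| = 1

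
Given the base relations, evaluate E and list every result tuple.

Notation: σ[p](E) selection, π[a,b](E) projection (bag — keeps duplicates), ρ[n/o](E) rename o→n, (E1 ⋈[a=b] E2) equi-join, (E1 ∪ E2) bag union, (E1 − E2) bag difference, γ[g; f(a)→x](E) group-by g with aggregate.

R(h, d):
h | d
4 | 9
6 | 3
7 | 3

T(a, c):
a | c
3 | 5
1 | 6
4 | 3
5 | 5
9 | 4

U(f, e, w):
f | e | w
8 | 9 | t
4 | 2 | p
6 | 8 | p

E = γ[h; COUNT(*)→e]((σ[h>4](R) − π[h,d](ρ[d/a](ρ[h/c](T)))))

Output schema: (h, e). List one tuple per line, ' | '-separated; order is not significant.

Subexpression sizes:
  R → 3
  σ[h>4](R) → 2
  T → 5
  ρ[h/c](T) → 5
  ρ[d/a](ρ[h/c](T)) → 5
  π[h,d](ρ[d/a](ρ[h/c](T))) → 5
  (σ[h>4](R) − π[h,d](ρ[d/a](ρ[h/c](T)))) → 2
  γ[h; COUNT(*)→e]((σ[h>4](R) − π[h,d](ρ[d/a](ρ[h/c](T))))) → 2

== RESULT ==
h | e
6 | 1
7 | 1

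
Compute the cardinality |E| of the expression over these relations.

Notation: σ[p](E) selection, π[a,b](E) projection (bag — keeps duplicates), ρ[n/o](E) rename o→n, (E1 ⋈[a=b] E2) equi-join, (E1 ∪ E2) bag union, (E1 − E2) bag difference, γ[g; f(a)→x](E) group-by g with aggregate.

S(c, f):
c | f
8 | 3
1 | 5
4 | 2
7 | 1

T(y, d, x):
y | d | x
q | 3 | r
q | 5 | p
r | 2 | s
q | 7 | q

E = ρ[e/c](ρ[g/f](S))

Row counts bottom-up:
  S → 4
  ρ[g/f](S) → 4
  ρ[e/c](ρ[g/f](S)) → 4

|E| = 4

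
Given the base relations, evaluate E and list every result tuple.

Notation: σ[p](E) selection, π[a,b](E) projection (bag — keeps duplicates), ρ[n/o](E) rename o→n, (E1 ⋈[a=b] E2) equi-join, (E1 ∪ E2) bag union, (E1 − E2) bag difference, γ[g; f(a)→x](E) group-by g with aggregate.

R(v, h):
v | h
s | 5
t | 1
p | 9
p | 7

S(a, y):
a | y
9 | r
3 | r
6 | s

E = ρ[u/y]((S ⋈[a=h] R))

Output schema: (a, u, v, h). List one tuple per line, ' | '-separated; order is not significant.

Subexpression sizes:
  S → 3
  R → 4
  (S ⋈[a=h] R) → 1
  ρ[u/y]((S ⋈[a=h] R)) → 1

== RESULT ==
a | u | v | h
9 | r | p | 9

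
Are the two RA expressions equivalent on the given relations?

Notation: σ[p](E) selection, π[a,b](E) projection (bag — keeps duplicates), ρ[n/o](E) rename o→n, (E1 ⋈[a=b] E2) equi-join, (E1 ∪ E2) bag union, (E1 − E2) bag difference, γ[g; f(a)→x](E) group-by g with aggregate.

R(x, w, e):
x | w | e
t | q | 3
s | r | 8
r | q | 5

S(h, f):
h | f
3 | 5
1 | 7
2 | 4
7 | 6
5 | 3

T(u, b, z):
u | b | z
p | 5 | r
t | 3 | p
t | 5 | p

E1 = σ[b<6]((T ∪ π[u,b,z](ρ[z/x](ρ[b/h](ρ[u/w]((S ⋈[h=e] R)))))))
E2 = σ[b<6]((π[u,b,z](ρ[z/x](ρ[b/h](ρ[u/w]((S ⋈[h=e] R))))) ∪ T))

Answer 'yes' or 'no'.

E1 subexpression sizes:
  T → 3
  S → 5
  R → 3
  (S ⋈[h=e] R) → 2
  ρ[u/w]((S ⋈[h=e] R)) → 2
  ρ[b/h](ρ[u/w]((S ⋈[h=e] R))) → 2
  ρ[z/x](ρ[b/h](ρ[u/w]((S ⋈[h=e] R)))) → 2
  π[u,b,z](ρ[z/x](ρ[b/h](ρ[u/w]((S ⋈[h=e] R))))) → 2
  (T ∪ π[u,b,z](ρ[z/x](ρ[b/h](ρ[u/w]((S ⋈[h=e] R)))))) → 5
  σ[b<6]((T ∪ π[u,b,z](ρ[z/x](ρ[b/h](ρ[u/w]((S ⋈[h=e] R))))))) → 5
E2 subexpression sizes:
  S → 5
  R → 3
  (S ⋈[h=e] R) → 2
  ρ[u/w]((S ⋈[h=e] R)) → 2
  ρ[b/h](ρ[u/w]((S ⋈[h=e] R))) → 2
  ρ[z/x](ρ[b/h](ρ[u/w]((S ⋈[h=e] R)))) → 2
  π[u,b,z](ρ[z/x](ρ[b/h](ρ[u/w]((S ⋈[h=e] R))))) → 2
  T → 3
  (π[u,b,z](ρ[z/x](ρ[b/h](ρ[u/w]((S ⋈[h=e] R))))) ∪ T) → 5
  σ[b<6]((π[u,b,z](ρ[z/x](ρ[b/h](ρ[u/w]((S ⋈[h=e] R))))) ∪ T)) → 5

E1 and E2 produce the same multiset:
u | b | z
p | 5 | r
q | 3 | t
q | 5 | r
t | 3 | p
t | 5 | p

yes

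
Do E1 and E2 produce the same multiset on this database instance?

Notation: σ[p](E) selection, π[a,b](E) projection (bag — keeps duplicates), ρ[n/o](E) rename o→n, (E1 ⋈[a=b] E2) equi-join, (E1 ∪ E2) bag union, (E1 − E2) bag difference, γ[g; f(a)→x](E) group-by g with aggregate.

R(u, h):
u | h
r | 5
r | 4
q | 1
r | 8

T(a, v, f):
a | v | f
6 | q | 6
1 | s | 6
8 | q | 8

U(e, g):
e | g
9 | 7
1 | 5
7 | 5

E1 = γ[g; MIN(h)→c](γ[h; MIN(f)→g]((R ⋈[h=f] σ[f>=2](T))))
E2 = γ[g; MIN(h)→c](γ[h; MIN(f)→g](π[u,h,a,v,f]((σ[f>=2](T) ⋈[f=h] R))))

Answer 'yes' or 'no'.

E1 row counts bottom-up:
  R → 4
  T → 3
  σ[f>=2](T) → 3
  (R ⋈[h=f] σ[f>=2](T)) → 1
  γ[h; MIN(f)→g]((R ⋈[h=f] σ[f>=2](T))) → 1
  γ[g; MIN(h)→c](γ[h; MIN(f)→g]((R ⋈[h=f] σ[f>=2](T)))) → 1
E2 row counts bottom-up:
  T → 3
  σ[f>=2](T) → 3
  R → 4
  (σ[f>=2](T) ⋈[f=h] R) → 1
  π[u,h,a,v,f]((σ[f>=2](T) ⋈[f=h] R)) → 1
  γ[h; MIN(f)→g](π[u,h,a,v,f]((σ[f>=2](T) ⋈[f=h] R))) → 1
  γ[g; MIN(h)→c](γ[h; MIN(f)→g](π[u,h,a,v,f]((σ[f>=2](T) ⋈[f=h] R)))) → 1

E1 and E2 produce the same multiset:
g | c
8 | 8

yes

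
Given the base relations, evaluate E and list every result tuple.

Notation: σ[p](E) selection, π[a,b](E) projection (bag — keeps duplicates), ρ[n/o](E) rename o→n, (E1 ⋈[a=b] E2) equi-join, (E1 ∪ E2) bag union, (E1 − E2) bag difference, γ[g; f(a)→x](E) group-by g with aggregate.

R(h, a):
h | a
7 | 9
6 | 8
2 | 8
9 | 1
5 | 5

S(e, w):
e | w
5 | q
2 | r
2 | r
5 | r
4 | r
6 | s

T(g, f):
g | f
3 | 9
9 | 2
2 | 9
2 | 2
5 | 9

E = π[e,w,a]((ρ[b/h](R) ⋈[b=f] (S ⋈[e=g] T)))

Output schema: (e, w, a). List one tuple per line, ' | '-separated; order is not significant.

Row counts bottom-up:
  R → 5
  ρ[b/h](R) → 5
  S → 6
  T → 5
  (S ⋈[e=g] T) → 6
  (ρ[b/h](R) ⋈[b=f] (S ⋈[e=g] T)) → 6
  π[e,w,a]((ρ[b/h](R) ⋈[b=f] (S ⋈[e=g] T))) → 6

== RESULT ==
e | w | a
2 | r | 1
2 | r | 1
2 | r | 8
2 | r | 8
5 | q | 1
5 | r | 1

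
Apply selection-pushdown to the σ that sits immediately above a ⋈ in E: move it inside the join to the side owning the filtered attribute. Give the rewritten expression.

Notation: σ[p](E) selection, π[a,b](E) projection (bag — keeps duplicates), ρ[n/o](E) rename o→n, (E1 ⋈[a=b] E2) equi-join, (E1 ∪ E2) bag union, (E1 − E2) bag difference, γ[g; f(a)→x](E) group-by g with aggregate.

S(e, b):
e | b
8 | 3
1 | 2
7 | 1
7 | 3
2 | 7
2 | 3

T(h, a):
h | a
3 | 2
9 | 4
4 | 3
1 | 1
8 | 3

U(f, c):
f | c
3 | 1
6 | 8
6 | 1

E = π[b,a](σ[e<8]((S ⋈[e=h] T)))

σ filters on e, owned by the left side.
E' = π[b,a]((σ[e<8](S) ⋈[e=h] T))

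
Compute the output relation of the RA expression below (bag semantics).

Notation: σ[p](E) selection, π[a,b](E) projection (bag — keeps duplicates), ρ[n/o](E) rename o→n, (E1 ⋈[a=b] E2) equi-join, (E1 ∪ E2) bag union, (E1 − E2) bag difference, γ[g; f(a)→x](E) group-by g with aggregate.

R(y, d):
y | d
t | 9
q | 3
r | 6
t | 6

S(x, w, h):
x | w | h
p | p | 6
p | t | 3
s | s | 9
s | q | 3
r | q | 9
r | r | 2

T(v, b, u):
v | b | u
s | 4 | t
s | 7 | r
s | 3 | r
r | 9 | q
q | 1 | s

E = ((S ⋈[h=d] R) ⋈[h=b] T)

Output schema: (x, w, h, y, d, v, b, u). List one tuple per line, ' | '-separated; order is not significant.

Row counts bottom-up:
  S → 6
  R → 4
  (S ⋈[h=d] R) → 6
  T → 5
  ((S ⋈[h=d] R) ⋈[h=b] T) → 4

== RESULT ==
x | w | h | y | d | v | b | u
p | t | 3 | q | 3 | s | 3 | r
r | q | 9 | t | 9 | r | 9 | q
s | q | 3 | q | 3 | s | 3 | r
s | s | 9 | t | 9 | r | 9 | q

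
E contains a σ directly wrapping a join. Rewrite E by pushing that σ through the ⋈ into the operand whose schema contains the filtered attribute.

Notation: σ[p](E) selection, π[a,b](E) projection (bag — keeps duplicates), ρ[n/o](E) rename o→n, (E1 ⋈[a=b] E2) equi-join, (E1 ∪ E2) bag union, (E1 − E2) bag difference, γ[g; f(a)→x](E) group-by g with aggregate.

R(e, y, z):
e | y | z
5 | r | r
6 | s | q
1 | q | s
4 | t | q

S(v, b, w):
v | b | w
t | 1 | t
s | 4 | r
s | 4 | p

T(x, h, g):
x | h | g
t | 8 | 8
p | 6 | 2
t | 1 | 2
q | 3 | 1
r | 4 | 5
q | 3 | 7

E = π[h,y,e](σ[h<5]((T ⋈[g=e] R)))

σ filters on h, owned by the left side.
E' = π[h,y,e]((σ[h<5](T) ⋈[g=e] R))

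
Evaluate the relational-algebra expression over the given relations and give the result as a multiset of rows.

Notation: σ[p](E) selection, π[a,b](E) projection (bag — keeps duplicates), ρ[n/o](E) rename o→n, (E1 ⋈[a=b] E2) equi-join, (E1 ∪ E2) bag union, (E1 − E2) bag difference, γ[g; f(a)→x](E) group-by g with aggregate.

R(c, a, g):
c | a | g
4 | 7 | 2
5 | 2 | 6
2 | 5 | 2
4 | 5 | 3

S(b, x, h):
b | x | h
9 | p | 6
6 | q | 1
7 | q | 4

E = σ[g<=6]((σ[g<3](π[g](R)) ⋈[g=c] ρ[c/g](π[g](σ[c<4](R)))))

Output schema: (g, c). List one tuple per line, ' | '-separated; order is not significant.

Stepwise |·|:
  R → 4
  π[g](R) → 4
  σ[g<3](π[g](R)) → 2
  R → 4
  σ[c<4](R) → 1
  π[g](σ[c<4](R)) → 1
  ρ[c/g](π[g](σ[c<4](R))) → 1
  (σ[g<3](π[g](R)) ⋈[g=c] ρ[c/g](π[g](σ[c<4](R)))) → 2
  σ[g<=6]((σ[g<3](π[g](R)) ⋈[g=c] ρ[c/g](π[g](σ[c<4](R))))) → 2

== RESULT ==
g | c
2 | 2
2 | 2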